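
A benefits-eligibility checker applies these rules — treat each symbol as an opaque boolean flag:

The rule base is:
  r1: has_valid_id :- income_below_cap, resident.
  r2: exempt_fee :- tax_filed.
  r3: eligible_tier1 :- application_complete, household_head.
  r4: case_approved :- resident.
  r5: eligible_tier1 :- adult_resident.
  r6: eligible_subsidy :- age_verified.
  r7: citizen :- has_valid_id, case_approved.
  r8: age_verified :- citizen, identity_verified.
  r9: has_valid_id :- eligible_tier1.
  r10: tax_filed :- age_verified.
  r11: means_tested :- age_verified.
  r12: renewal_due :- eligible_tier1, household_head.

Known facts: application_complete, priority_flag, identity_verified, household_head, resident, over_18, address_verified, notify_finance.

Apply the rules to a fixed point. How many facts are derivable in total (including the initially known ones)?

Round 1: r3 [eligible_tier1 :- application_complete, household_head.]; r4 [case_approved :- resident.]. New: eligible_tier1, case_approved.
Round 2: r9 [has_valid_id :- eligible_tier1.]; r12 [renewal_due :- eligible_tier1, household_head.]. New: has_valid_id, renewal_due.
Round 3: r7 [citizen :- has_valid_id, case_approved.]. New: citizen.
Round 4: r8 [age_verified :- citizen, identity_verified.]. New: age_verified.
Round 5: r6 [eligible_subsidy :- age_verified.]; r10 [tax_filed :- age_verified.]; r11 [means_tested :- age_verified.]. New: eligible_subsidy, tax_filed, means_tested.
Round 6: r2 [exempt_fee :- tax_filed.]. New: exempt_fee.
Closure: {address_verified, age_verified, application_complete, case_approved, citizen, eligible_subsidy, eligible_tier1, exempt_fee, has_valid_id, household_head, identity_verified, means_tested, notify_finance, over_18, priority_flag, renewal_due, resident, tax_filed} — 18 facts.

18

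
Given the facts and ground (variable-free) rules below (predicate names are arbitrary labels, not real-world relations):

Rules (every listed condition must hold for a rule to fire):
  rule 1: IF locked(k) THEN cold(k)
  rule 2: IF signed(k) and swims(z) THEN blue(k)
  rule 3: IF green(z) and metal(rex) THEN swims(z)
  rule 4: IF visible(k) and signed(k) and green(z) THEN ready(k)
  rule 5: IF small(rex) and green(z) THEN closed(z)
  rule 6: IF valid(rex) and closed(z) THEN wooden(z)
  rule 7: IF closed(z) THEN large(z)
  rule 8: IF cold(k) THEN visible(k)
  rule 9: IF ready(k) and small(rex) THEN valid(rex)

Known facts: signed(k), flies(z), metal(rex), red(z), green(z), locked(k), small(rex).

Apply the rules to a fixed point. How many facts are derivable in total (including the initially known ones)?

16

Round 1: rule 1 [IF locked(k) THEN cold(k)]; rule 3 [IF green(z) and metal(rex) THEN swims(z)]; rule 5 [IF small(rex) and green(z) THEN closed(z)]. Adds cold(k), swims(z), closed(z).
Round 2: rule 2 [IF signed(k) and swims(z) THEN blue(k)]; rule 7 [IF closed(z) THEN large(z)]; rule 8 [IF cold(k) THEN visible(k)]. Adds blue(k), large(z), visible(k).
Round 3: rule 4 [IF visible(k) and signed(k) and green(z) THEN ready(k)]. Adds ready(k).
Round 4: rule 9 [IF ready(k) and small(rex) THEN valid(rex)]. Adds valid(rex).
Round 5: rule 6 [IF valid(rex) and closed(z) THEN wooden(z)]. Adds wooden(z).
Closure: {blue(k), closed(z), cold(k), flies(z), green(z), large(z), locked(k), metal(rex), ready(k), red(z), signed(k), small(rex), swims(z), valid(rex), visible(k), wooden(z)} — 16 facts.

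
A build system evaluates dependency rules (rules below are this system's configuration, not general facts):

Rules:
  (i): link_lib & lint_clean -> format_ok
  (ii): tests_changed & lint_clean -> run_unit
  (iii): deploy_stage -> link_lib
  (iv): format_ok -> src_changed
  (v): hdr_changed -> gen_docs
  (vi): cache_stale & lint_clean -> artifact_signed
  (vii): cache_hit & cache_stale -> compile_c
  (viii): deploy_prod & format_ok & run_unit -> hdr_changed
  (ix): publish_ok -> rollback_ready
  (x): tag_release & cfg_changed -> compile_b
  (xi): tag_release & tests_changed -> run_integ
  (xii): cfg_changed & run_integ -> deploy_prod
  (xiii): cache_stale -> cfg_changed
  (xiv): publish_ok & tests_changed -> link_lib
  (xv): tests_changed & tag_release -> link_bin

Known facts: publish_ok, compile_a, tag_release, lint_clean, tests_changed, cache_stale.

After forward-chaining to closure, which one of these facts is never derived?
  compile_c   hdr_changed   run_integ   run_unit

[1] (ii) [tests_changed & lint_clean -> run_unit]; (vi) [cache_stale & lint_clean -> artifact_signed]; (ix) [publish_ok -> rollback_ready]; (xi) [tag_release & tests_changed -> run_integ]; (xiii) [cache_stale -> cfg_changed]; (xiv) [publish_ok & tests_changed -> link_lib]; (xv) [tests_changed & tag_release -> link_bin]. ⇒ new: run_unit, artifact_signed, rollback_ready, run_integ, cfg_changed, link_lib, link_bin.
[2] (i) [link_lib & lint_clean -> format_ok]; (x) [tag_release & cfg_changed -> compile_b]; (xii) [cfg_changed & run_integ -> deploy_prod]. ⇒ new: format_ok, compile_b, deploy_prod.
[3] (iv) [format_ok -> src_changed]; (viii) [deploy_prod & format_ok & run_unit -> hdr_changed]. ⇒ new: src_changed, hdr_changed.
[4] (v) [hdr_changed -> gen_docs]. ⇒ new: gen_docs.
Derived: run_integ (round 1), run_unit (round 1), hdr_changed (round 3). compile_c never appears in any round.

compile_c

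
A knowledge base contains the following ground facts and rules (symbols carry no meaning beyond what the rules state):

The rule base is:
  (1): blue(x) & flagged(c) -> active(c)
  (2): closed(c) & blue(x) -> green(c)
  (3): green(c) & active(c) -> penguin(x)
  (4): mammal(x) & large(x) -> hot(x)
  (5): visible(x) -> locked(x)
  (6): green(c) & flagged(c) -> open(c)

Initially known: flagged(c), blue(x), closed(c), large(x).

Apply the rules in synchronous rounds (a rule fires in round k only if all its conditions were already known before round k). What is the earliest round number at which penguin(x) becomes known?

2

Round 1 — (1), (2), derive active(c), green(c).
Round 2 — (3), (6), derive penguin(x), open(c).
penguin(x) first appears in round 2.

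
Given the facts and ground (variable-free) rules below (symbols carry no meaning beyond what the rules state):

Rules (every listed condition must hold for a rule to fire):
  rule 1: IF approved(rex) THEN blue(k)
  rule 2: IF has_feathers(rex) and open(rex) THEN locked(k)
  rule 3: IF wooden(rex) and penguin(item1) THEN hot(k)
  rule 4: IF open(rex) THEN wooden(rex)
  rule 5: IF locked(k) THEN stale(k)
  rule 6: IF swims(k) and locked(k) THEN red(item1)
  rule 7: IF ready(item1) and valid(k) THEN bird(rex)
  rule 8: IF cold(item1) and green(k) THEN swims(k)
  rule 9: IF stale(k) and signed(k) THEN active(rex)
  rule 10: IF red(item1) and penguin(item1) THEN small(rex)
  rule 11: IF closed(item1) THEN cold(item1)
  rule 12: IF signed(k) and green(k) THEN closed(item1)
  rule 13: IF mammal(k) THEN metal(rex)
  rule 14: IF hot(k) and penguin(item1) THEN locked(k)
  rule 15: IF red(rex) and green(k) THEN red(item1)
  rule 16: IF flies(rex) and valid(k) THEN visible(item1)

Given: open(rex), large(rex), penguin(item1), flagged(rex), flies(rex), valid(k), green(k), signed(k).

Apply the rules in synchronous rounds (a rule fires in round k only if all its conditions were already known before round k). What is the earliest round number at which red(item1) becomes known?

Round 1 — rule 4, rule 12, rule 16, derive wooden(rex), closed(item1), visible(item1).
Round 2 — rule 3, rule 11, derive hot(k), cold(item1).
Round 3 — rule 8, rule 14, derive swims(k), locked(k).
Round 4 — rule 5, rule 6, derive stale(k), red(item1).
red(item1) first appears in round 4.

4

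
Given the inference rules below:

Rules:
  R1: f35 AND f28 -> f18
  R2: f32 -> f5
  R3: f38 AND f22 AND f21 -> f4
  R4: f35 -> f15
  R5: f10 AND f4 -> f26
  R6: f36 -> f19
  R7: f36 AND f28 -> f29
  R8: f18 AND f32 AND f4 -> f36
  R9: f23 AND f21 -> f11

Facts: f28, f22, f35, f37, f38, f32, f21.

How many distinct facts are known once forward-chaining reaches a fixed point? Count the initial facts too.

Round 1: R1 [f35 AND f28 -> f18]; R2 [f32 -> f5]; R3 [f38 AND f22 AND f21 -> f4]; R4 [f35 -> f15]. New: f18, f5, f4, f15.
Round 2: R8 [f18 AND f32 AND f4 -> f36]. New: f36.
Round 3: R6 [f36 -> f19]; R7 [f36 AND f28 -> f29]. New: f19, f29.
Closure: {f15, f18, f19, f21, f22, f28, f29, f32, f35, f36, f37, f38, f4, f5} — 14 facts.

14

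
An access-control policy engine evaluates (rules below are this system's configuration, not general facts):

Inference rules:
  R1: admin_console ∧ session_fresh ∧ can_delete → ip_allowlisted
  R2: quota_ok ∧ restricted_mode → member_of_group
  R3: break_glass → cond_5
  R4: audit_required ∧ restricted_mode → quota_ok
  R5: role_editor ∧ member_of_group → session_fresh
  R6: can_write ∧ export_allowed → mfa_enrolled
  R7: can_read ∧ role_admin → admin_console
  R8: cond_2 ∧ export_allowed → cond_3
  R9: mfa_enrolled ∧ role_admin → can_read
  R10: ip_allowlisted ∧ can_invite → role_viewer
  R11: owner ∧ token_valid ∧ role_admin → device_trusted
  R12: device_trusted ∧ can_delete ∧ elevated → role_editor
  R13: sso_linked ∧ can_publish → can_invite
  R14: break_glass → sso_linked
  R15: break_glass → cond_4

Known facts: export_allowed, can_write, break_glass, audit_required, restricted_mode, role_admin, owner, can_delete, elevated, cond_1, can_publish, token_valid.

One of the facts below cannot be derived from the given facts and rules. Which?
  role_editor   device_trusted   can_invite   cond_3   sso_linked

cond_3

Round 1 fires R3, R4, R6, R11, R14, R15, giving cond_5, quota_ok, mfa_enrolled, device_trusted, sso_linked, cond_4.
Round 2 fires R2, R9, R12, R13, giving member_of_group, can_read, role_editor, can_invite.
Round 3 fires R5, R7, giving session_fresh, admin_console.
Round 4 fires R1, giving ip_allowlisted.
Round 5 fires R10, giving role_viewer.
Derived: role_editor (round 2), sso_linked (round 1), can_invite (round 2), device_trusted (round 1). cond_3 never appears in any round.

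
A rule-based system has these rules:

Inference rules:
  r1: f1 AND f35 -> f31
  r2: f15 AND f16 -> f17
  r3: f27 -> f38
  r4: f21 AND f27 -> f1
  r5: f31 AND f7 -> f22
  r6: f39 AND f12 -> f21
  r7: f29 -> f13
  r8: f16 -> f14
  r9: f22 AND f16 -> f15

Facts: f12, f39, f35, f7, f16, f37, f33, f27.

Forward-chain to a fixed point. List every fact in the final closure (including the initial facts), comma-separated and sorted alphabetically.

Round 1: r3 [f27 -> f38]; r6 [f39 AND f12 -> f21]; r8 [f16 -> f14]. New: f38, f21, f14.
Round 2: r4 [f21 AND f27 -> f1]. New: f1.
Round 3: r1 [f1 AND f35 -> f31]. New: f31.
Round 4: r5 [f31 AND f7 -> f22]. New: f22.
Round 5: r9 [f22 AND f16 -> f15]. New: f15.
Round 6: r2 [f15 AND f16 -> f17]. New: f17.

f1, f12, f14, f15, f16, f17, f21, f22, f27, f31, f33, f35, f37, f38, f39, f7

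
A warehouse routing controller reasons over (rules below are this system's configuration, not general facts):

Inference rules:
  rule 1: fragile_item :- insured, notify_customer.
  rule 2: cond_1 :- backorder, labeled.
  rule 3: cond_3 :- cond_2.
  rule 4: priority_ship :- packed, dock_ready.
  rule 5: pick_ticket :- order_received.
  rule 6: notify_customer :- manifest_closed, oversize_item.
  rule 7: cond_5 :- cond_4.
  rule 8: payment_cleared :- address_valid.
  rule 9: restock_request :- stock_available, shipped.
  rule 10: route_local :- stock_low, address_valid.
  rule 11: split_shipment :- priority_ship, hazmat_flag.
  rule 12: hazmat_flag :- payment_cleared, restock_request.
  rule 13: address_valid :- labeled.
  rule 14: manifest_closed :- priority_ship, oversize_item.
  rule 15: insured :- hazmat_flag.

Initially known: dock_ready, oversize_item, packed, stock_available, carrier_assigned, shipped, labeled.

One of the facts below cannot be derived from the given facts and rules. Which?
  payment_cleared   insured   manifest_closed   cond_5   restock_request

cond_5

Round 1 fires rule 4, rule 9, rule 13, giving priority_ship, restock_request, address_valid.
Round 2 fires rule 8, rule 14, giving payment_cleared, manifest_closed.
Round 3 fires rule 6, rule 12, giving notify_customer, hazmat_flag.
Round 4 fires rule 11, rule 15, giving split_shipment, insured.
Round 5 fires rule 1, giving fragile_item.
Derived: insured (round 4), manifest_closed (round 2), restock_request (round 1), payment_cleared (round 2). cond_5 never appears in any round.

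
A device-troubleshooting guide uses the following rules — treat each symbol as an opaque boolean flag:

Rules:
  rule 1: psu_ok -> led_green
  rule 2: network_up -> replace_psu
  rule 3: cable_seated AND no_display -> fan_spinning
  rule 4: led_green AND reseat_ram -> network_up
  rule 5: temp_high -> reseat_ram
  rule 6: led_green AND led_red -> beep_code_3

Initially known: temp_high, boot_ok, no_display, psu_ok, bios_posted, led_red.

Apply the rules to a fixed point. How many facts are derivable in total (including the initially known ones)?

11

Round 1 fires rule 1, rule 5, giving led_green, reseat_ram.
Round 2 fires rule 4, rule 6, giving network_up, beep_code_3.
Round 3 fires rule 2, giving replace_psu.
Closure: {beep_code_3, bios_posted, boot_ok, led_green, led_red, network_up, no_display, psu_ok, replace_psu, reseat_ram, temp_high} — 11 facts.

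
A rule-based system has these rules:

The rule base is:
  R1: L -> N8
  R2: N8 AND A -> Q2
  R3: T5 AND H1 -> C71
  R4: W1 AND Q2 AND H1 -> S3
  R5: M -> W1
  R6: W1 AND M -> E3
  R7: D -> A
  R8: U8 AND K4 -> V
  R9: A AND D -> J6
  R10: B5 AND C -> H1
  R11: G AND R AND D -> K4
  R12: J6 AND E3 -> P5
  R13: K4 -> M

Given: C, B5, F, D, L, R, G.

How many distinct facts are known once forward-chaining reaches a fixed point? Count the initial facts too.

18

Round 1: R1 [L -> N8]; R7 [D -> A]; R10 [B5 AND C -> H1]; R11 [G AND R AND D -> K4]. New: N8, A, H1, K4.
Round 2: R2 [N8 AND A -> Q2]; R9 [A AND D -> J6]; R13 [K4 -> M]. New: Q2, J6, M.
Round 3: R5 [M -> W1]. New: W1.
Round 4: R4 [W1 AND Q2 AND H1 -> S3]; R6 [W1 AND M -> E3]. New: S3, E3.
Round 5: R12 [J6 AND E3 -> P5]. New: P5.
Closure: {A, B5, C, D, E3, F, G, H1, J6, K4, L, M, N8, P5, Q2, R, S3, W1} — 18 facts.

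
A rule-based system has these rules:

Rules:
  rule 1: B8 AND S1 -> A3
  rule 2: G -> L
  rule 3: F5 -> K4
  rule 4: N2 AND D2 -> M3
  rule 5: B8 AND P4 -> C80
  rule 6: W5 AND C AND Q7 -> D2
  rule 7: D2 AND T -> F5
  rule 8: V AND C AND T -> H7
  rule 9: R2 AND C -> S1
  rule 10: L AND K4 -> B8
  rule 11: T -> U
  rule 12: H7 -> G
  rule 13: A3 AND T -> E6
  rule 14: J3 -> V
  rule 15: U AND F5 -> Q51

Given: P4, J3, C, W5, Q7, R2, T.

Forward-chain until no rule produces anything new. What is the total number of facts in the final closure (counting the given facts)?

21

Round 1: rule 6 [W5 AND C AND Q7 -> D2]; rule 9 [R2 AND C -> S1]; rule 11 [T -> U]; rule 14 [J3 -> V]. Adds D2, S1, U, V.
Round 2: rule 7 [D2 AND T -> F5]; rule 8 [V AND C AND T -> H7]. Adds F5, H7.
Round 3: rule 3 [F5 -> K4]; rule 12 [H7 -> G]; rule 15 [U AND F5 -> Q51]. Adds K4, G, Q51.
Round 4: rule 2 [G -> L]. Adds L.
Round 5: rule 10 [L AND K4 -> B8]. Adds B8.
Round 6: rule 1 [B8 AND S1 -> A3]; rule 5 [B8 AND P4 -> C80]. Adds A3, C80.
Round 7: rule 13 [A3 AND T -> E6]. Adds E6.
Closure: {A3, B8, C, C80, D2, E6, F5, G, H7, J3, K4, L, P4, Q51, Q7, R2, S1, T, U, V, W5} — 21 facts.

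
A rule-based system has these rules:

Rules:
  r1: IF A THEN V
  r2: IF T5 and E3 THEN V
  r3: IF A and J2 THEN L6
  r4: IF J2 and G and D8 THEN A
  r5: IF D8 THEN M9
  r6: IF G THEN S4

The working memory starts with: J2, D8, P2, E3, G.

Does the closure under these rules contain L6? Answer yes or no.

Round 1 fires r4, r5, r6, giving A, M9, S4.
Round 2 fires r1, r3, giving V, L6.
L6 appears in round 2, so it is derivable.

yes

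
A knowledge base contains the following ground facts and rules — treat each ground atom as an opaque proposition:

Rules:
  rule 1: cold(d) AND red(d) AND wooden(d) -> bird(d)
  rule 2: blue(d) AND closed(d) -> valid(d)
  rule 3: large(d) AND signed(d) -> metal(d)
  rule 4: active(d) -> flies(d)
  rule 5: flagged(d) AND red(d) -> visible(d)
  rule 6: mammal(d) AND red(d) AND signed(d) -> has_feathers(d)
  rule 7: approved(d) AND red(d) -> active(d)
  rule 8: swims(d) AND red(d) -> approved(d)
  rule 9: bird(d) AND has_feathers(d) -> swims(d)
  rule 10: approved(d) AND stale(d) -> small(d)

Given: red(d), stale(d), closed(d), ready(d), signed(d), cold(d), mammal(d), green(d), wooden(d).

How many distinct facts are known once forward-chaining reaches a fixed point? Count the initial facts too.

Round 1 — rule 1, rule 6, derive bird(d), has_feathers(d).
Round 2 — rule 9, derive swims(d).
Round 3 — rule 8, derive approved(d).
Round 4 — rule 7, rule 10, derive active(d), small(d).
Round 5 — rule 4, derive flies(d).
Closure: {active(d), approved(d), bird(d), closed(d), cold(d), flies(d), green(d), has_feathers(d), mammal(d), ready(d), red(d), signed(d), small(d), stale(d), swims(d), wooden(d)} — 16 facts.

16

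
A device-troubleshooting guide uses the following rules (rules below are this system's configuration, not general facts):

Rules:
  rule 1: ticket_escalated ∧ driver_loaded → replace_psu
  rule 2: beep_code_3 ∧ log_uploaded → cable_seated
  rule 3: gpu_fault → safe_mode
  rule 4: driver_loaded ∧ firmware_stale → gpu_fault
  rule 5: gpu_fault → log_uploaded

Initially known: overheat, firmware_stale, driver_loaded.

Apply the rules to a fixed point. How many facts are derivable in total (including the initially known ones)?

Round 1 fires rule 4, giving gpu_fault.
Round 2 fires rule 3, rule 5, giving safe_mode, log_uploaded.
Closure: {driver_loaded, firmware_stale, gpu_fault, log_uploaded, overheat, safe_mode} — 6 facts.

6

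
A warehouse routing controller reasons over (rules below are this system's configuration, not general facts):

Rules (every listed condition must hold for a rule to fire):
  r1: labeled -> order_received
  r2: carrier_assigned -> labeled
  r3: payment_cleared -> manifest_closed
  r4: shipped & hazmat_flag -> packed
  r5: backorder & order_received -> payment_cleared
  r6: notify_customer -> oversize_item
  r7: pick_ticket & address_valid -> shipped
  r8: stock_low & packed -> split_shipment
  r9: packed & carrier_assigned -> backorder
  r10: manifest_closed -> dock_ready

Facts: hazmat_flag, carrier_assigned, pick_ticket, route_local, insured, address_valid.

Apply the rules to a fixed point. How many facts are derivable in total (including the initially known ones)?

14

Round 1 fires r2, r7, giving labeled, shipped.
Round 2 fires r1, r4, giving order_received, packed.
Round 3 fires r9, giving backorder.
Round 4 fires r5, giving payment_cleared.
Round 5 fires r3, giving manifest_closed.
Round 6 fires r10, giving dock_ready.
Closure: {address_valid, backorder, carrier_assigned, dock_ready, hazmat_flag, insured, labeled, manifest_closed, order_received, packed, payment_cleared, pick_ticket, route_local, shipped} — 14 facts.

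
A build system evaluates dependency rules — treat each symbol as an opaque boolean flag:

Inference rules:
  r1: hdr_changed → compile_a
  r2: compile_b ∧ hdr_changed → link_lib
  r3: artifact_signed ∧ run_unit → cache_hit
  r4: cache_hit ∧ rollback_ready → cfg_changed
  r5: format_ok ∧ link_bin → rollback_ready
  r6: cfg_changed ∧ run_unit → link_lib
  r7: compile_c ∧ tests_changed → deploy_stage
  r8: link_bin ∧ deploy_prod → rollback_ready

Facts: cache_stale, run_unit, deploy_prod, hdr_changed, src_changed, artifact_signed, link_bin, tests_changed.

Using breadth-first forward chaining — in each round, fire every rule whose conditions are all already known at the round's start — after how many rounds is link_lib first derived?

3

Round 1: r1 [hdr_changed → compile_a]; r3 [artifact_signed ∧ run_unit → cache_hit]; r8 [link_bin ∧ deploy_prod → rollback_ready]. New: compile_a, cache_hit, rollback_ready.
Round 2: r4 [cache_hit ∧ rollback_ready → cfg_changed]. New: cfg_changed.
Round 3: r6 [cfg_changed ∧ run_unit → link_lib]. New: link_lib.
link_lib first appears in round 3.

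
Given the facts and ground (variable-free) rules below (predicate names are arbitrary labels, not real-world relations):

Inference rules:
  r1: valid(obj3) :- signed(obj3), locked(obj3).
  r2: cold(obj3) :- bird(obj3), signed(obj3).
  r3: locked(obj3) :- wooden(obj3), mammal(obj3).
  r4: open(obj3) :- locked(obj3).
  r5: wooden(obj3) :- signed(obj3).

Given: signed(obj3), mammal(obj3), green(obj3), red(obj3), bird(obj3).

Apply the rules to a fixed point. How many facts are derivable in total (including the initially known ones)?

Round 1: r2 [cold(obj3) :- bird(obj3), signed(obj3).]; r5 [wooden(obj3) :- signed(obj3).]. Adds cold(obj3), wooden(obj3).
Round 2: r3 [locked(obj3) :- wooden(obj3), mammal(obj3).]. Adds locked(obj3).
Round 3: r1 [valid(obj3) :- signed(obj3), locked(obj3).]; r4 [open(obj3) :- locked(obj3).]. Adds valid(obj3), open(obj3).
Closure: {bird(obj3), cold(obj3), green(obj3), locked(obj3), mammal(obj3), open(obj3), red(obj3), signed(obj3), valid(obj3), wooden(obj3)} — 10 facts.

10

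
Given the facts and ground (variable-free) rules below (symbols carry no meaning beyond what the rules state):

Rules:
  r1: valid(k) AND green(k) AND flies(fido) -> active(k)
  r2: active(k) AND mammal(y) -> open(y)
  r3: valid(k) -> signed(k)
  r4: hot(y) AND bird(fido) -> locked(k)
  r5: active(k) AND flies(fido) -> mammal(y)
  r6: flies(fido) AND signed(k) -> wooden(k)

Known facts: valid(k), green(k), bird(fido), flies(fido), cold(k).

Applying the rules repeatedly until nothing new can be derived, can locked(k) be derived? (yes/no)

no

Round 1 fires r1, r3, giving active(k), signed(k).
Round 2 fires r5, r6, giving mammal(y), wooden(k).
Round 3 fires r2, giving open(y).
Fixed point reached. locked(k) is concluded only by r4; r4 needs hot(y) (never derived).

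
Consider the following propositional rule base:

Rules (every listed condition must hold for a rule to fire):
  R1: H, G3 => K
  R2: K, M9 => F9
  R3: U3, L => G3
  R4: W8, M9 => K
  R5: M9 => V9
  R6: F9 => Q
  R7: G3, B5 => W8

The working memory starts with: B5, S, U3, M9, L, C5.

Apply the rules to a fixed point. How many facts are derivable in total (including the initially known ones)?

12

Round 1 fires R3, R5, giving G3, V9.
Round 2 fires R7, giving W8.
Round 3 fires R4, giving K.
Round 4 fires R2, giving F9.
Round 5 fires R6, giving Q.
Closure: {B5, C5, F9, G3, K, L, M9, Q, S, U3, V9, W8} — 12 facts.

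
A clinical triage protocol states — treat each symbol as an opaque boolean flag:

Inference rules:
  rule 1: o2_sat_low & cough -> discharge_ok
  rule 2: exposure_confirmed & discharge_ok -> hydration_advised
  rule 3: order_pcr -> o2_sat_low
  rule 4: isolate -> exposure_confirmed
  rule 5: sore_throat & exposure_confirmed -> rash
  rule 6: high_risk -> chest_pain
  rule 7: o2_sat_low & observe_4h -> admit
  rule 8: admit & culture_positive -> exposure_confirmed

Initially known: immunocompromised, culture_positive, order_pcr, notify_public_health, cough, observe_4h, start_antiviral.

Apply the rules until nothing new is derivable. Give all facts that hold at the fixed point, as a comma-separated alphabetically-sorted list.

admit, cough, culture_positive, discharge_ok, exposure_confirmed, hydration_advised, immunocompromised, notify_public_health, o2_sat_low, observe_4h, order_pcr, start_antiviral

Round 1: rule 3 [order_pcr -> o2_sat_low]. Adds o2_sat_low.
Round 2: rule 1 [o2_sat_low & cough -> discharge_ok]; rule 7 [o2_sat_low & observe_4h -> admit]. Adds discharge_ok, admit.
Round 3: rule 8 [admit & culture_positive -> exposure_confirmed]. Adds exposure_confirmed.
Round 4: rule 2 [exposure_confirmed & discharge_ok -> hydration_advised]. Adds hydration_advised.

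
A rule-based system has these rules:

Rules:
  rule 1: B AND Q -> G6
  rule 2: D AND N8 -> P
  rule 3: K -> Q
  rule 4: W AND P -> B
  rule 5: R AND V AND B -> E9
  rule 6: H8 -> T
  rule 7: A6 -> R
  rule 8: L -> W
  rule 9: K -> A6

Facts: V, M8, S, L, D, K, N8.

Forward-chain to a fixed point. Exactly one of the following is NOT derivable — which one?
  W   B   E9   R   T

T

Round 1 — rule 2, rule 3, rule 8, rule 9, derive P, Q, W, A6.
Round 2 — rule 4, rule 7, derive B, R.
Round 3 — rule 1, rule 5, derive G6, E9.
Derived: E9 (round 3), R (round 2), B (round 2), W (round 1). T never appears in any round.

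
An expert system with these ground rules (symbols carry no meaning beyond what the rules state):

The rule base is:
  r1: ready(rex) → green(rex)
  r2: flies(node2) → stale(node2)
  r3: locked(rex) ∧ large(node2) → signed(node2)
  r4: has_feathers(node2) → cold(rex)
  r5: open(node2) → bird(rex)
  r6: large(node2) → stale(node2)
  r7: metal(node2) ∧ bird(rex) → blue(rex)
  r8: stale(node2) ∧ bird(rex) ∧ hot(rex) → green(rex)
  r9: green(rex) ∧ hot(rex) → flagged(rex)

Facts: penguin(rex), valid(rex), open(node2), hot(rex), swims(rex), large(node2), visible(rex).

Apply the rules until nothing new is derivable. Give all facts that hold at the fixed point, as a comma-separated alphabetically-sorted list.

bird(rex), flagged(rex), green(rex), hot(rex), large(node2), open(node2), penguin(rex), stale(node2), swims(rex), valid(rex), visible(rex)

Round 1 fires r5, r6, giving bird(rex), stale(node2).
Round 2 fires r8, giving green(rex).
Round 3 fires r9, giving flagged(rex).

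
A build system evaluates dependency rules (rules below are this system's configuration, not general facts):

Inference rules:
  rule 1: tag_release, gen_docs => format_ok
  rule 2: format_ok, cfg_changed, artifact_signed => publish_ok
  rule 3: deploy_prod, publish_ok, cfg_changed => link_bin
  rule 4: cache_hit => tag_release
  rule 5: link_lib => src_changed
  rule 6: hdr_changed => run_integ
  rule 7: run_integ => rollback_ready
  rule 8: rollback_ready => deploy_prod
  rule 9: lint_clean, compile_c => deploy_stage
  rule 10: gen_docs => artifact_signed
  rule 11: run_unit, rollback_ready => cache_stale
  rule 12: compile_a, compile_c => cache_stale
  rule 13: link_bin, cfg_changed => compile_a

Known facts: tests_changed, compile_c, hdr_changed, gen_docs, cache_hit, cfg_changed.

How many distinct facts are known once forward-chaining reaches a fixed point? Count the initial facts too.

16

[1] rule 4 [cache_hit => tag_release]; rule 6 [hdr_changed => run_integ]; rule 10 [gen_docs => artifact_signed]. ⇒ new: tag_release, run_integ, artifact_signed.
[2] rule 1 [tag_release, gen_docs => format_ok]; rule 7 [run_integ => rollback_ready]. ⇒ new: format_ok, rollback_ready.
[3] rule 2 [format_ok, cfg_changed, artifact_signed => publish_ok]; rule 8 [rollback_ready => deploy_prod]. ⇒ new: publish_ok, deploy_prod.
[4] rule 3 [deploy_prod, publish_ok, cfg_changed => link_bin]. ⇒ new: link_bin.
[5] rule 13 [link_bin, cfg_changed => compile_a]. ⇒ new: compile_a.
[6] rule 12 [compile_a, compile_c => cache_stale]. ⇒ new: cache_stale.
Closure: {artifact_signed, cache_hit, cache_stale, cfg_changed, compile_a, compile_c, deploy_prod, format_ok, gen_docs, hdr_changed, link_bin, publish_ok, rollback_ready, run_integ, tag_release, tests_changed} — 16 facts.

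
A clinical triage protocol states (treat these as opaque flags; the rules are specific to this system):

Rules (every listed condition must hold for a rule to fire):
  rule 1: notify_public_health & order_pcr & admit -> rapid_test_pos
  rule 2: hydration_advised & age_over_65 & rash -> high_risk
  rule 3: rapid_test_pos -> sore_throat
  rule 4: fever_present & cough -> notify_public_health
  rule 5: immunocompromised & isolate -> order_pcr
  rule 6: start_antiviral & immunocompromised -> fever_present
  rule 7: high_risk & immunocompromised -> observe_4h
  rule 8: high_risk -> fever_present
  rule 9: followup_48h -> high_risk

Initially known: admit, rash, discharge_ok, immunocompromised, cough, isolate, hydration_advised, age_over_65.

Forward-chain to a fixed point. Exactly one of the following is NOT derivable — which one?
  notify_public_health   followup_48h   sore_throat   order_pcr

followup_48h

[1] rule 2 [hydration_advised & age_over_65 & rash -> high_risk]; rule 5 [immunocompromised & isolate -> order_pcr]. ⇒ new: high_risk, order_pcr.
[2] rule 7 [high_risk & immunocompromised -> observe_4h]; rule 8 [high_risk -> fever_present]. ⇒ new: observe_4h, fever_present.
[3] rule 4 [fever_present & cough -> notify_public_health]. ⇒ new: notify_public_health.
[4] rule 1 [notify_public_health & order_pcr & admit -> rapid_test_pos]. ⇒ new: rapid_test_pos.
[5] rule 3 [rapid_test_pos -> sore_throat]. ⇒ new: sore_throat.
Derived: sore_throat (round 5), notify_public_health (round 3), order_pcr (round 1). followup_48h never appears in any round.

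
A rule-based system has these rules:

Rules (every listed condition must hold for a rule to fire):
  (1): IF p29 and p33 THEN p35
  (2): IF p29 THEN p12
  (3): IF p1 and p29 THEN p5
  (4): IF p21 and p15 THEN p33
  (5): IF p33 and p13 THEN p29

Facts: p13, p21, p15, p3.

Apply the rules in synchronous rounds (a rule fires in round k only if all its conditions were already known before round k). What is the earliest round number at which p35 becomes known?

Round 1: (4) [IF p21 and p15 THEN p33]. New: p33.
Round 2: (5) [IF p33 and p13 THEN p29]. New: p29.
Round 3: (1) [IF p29 and p33 THEN p35]; (2) [IF p29 THEN p12]. New: p35, p12.
p35 first appears in round 3.

3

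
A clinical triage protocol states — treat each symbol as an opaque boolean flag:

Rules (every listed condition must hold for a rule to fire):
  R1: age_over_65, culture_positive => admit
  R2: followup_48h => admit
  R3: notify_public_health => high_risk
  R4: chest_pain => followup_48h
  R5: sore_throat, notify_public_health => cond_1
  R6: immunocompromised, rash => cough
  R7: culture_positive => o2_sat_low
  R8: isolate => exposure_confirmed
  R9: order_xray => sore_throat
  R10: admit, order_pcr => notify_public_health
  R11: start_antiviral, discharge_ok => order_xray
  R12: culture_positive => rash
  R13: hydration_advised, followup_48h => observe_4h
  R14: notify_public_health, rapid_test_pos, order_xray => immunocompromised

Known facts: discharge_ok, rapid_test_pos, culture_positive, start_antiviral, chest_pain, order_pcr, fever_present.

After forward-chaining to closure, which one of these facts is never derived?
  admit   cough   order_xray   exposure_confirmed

exposure_confirmed

Round 1: R4 [chest_pain => followup_48h]; R7 [culture_positive => o2_sat_low]; R11 [start_antiviral, discharge_ok => order_xray]; R12 [culture_positive => rash]. New: followup_48h, o2_sat_low, order_xray, rash.
Round 2: R2 [followup_48h => admit]; R9 [order_xray => sore_throat]. New: admit, sore_throat.
Round 3: R10 [admit, order_pcr => notify_public_health]. New: notify_public_health.
Round 4: R3 [notify_public_health => high_risk]; R5 [sore_throat, notify_public_health => cond_1]; R14 [notify_public_health, rapid_test_pos, order_xray => immunocompromised]. New: high_risk, cond_1, immunocompromised.
Round 5: R6 [immunocompromised, rash => cough]. New: cough.
Derived: admit (round 2), cough (round 5), order_xray (round 1). exposure_confirmed never appears in any round.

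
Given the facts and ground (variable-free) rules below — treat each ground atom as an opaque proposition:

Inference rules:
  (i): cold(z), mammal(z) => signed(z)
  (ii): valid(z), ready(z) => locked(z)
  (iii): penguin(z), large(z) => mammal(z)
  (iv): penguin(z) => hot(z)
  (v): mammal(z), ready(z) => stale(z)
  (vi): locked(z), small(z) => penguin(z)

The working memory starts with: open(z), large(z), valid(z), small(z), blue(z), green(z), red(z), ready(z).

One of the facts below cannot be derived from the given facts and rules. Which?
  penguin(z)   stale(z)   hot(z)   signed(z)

signed(z)

Round 1 fires (ii), giving locked(z).
Round 2 fires (vi), giving penguin(z).
Round 3 fires (iii), (iv), giving mammal(z), hot(z).
Round 4 fires (v), giving stale(z).
Derived: penguin(z) (round 2), stale(z) (round 4), hot(z) (round 3). signed(z) never appears in any round.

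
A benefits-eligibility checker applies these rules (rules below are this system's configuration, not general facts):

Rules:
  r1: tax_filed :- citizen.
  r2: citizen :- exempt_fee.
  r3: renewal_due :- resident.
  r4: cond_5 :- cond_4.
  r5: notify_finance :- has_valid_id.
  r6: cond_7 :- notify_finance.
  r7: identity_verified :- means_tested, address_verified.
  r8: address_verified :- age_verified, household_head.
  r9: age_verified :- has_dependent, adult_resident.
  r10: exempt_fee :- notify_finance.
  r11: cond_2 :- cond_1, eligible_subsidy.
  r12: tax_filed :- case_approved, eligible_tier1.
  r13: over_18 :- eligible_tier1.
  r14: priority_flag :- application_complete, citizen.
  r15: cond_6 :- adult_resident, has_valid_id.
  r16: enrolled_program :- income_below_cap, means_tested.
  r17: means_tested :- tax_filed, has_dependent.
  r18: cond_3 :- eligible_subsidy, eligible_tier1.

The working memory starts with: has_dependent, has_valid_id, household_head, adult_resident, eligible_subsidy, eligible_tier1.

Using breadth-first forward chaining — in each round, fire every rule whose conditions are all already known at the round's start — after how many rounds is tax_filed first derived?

Round 1: r5 [notify_finance :- has_valid_id.]; r9 [age_verified :- has_dependent, adult_resident.]; r13 [over_18 :- eligible_tier1.]; r15 [cond_6 :- adult_resident, has_valid_id.]; r18 [cond_3 :- eligible_subsidy, eligible_tier1.]. Adds notify_finance, age_verified, over_18, cond_6, cond_3.
Round 2: r6 [cond_7 :- notify_finance.]; r8 [address_verified :- age_verified, household_head.]; r10 [exempt_fee :- notify_finance.]. Adds cond_7, address_verified, exempt_fee.
Round 3: r2 [citizen :- exempt_fee.]. Adds citizen.
Round 4: r1 [tax_filed :- citizen.]. Adds tax_filed.
tax_filed first appears in round 4.

4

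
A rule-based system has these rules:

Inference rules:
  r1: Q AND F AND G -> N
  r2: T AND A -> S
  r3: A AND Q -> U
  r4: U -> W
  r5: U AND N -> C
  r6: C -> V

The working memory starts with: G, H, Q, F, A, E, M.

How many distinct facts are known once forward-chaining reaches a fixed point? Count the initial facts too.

12

Round 1: r1 [Q AND F AND G -> N]; r3 [A AND Q -> U]. New: N, U.
Round 2: r4 [U -> W]; r5 [U AND N -> C]. New: W, C.
Round 3: r6 [C -> V]. New: V.
Closure: {A, C, E, F, G, H, M, N, Q, U, V, W} — 12 facts.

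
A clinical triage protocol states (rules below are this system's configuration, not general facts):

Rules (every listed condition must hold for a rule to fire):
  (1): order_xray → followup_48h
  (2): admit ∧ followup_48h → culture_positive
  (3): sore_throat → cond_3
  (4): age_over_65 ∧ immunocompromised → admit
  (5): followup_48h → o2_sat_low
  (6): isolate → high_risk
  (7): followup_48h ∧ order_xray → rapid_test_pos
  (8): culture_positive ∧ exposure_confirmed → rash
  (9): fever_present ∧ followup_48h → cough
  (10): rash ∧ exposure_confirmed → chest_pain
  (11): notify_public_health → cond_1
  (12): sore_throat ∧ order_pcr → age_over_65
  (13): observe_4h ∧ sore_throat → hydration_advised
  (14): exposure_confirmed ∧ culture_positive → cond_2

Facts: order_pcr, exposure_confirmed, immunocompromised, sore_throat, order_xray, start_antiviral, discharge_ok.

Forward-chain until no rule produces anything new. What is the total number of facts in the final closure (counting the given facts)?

17

Round 1 fires (1), (3), (12), giving followup_48h, cond_3, age_over_65.
Round 2 fires (4), (5), (7), giving admit, o2_sat_low, rapid_test_pos.
Round 3 fires (2), giving culture_positive.
Round 4 fires (8), (14), giving rash, cond_2.
Round 5 fires (10), giving chest_pain.
Closure: {admit, age_over_65, chest_pain, cond_2, cond_3, culture_positive, discharge_ok, exposure_confirmed, followup_48h, immunocompromised, o2_sat_low, order_pcr, order_xray, rapid_test_pos, rash, sore_throat, start_antiviral} — 17 facts.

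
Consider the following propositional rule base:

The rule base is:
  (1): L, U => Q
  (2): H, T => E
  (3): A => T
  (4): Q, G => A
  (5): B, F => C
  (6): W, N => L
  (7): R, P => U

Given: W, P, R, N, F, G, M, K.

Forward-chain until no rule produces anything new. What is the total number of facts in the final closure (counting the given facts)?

13

[1] (6) [W, N => L]; (7) [R, P => U]. ⇒ new: L, U.
[2] (1) [L, U => Q]. ⇒ new: Q.
[3] (4) [Q, G => A]. ⇒ new: A.
[4] (3) [A => T]. ⇒ new: T.
Closure: {A, F, G, K, L, M, N, P, Q, R, T, U, W} — 13 facts.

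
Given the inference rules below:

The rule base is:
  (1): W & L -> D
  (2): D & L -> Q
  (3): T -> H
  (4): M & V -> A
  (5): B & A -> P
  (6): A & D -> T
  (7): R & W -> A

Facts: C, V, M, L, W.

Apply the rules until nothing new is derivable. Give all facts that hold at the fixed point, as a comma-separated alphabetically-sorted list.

Round 1: (1) [W & L -> D]; (4) [M & V -> A]. Adds D, A.
Round 2: (2) [D & L -> Q]; (6) [A & D -> T]. Adds Q, T.
Round 3: (3) [T -> H]. Adds H.

A, C, D, H, L, M, Q, T, V, W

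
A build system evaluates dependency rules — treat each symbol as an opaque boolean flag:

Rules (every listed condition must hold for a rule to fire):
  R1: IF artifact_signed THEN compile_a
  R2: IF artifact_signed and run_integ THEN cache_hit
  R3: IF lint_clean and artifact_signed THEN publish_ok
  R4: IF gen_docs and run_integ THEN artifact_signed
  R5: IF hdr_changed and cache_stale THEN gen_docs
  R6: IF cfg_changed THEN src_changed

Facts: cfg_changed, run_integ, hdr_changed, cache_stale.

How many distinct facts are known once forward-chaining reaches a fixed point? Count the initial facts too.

[1] R5 [IF hdr_changed and cache_stale THEN gen_docs]; R6 [IF cfg_changed THEN src_changed]. ⇒ new: gen_docs, src_changed.
[2] R4 [IF gen_docs and run_integ THEN artifact_signed]. ⇒ new: artifact_signed.
[3] R1 [IF artifact_signed THEN compile_a]; R2 [IF artifact_signed and run_integ THEN cache_hit]. ⇒ new: compile_a, cache_hit.
Closure: {artifact_signed, cache_hit, cache_stale, cfg_changed, compile_a, gen_docs, hdr_changed, run_integ, src_changed} — 9 facts.

9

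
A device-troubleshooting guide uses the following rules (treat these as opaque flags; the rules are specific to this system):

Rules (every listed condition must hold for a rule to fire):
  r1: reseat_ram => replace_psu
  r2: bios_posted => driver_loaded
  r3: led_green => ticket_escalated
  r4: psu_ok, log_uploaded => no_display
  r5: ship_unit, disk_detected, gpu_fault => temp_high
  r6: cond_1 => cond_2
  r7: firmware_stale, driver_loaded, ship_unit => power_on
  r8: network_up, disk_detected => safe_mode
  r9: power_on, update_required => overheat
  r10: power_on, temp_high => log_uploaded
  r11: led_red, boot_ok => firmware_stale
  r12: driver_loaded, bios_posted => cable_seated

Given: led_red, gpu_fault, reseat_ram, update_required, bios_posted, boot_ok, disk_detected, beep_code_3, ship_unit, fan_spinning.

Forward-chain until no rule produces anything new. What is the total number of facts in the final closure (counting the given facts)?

Round 1 — r1, r2, r5, r11, derive replace_psu, driver_loaded, temp_high, firmware_stale.
Round 2 — r7, r12, derive power_on, cable_seated.
Round 3 — r9, r10, derive overheat, log_uploaded.
Closure: {beep_code_3, bios_posted, boot_ok, cable_seated, disk_detected, driver_loaded, fan_spinning, firmware_stale, gpu_fault, led_red, log_uploaded, overheat, power_on, replace_psu, reseat_ram, ship_unit, temp_high, update_required} — 18 facts.

18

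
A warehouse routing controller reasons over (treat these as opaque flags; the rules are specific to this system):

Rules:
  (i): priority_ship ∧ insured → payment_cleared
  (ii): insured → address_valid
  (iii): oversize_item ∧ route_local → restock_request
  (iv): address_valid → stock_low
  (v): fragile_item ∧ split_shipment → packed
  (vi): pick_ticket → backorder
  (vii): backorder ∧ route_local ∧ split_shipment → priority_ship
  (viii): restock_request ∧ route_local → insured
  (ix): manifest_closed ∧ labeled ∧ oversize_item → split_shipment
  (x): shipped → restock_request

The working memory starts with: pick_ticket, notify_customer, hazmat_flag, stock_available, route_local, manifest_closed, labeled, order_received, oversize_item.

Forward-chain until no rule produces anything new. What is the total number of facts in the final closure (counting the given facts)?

17

Round 1 — (iii), (vi), (ix), derive restock_request, backorder, split_shipment.
Round 2 — (vii), (viii), derive priority_ship, insured.
Round 3 — (i), (ii), derive payment_cleared, address_valid.
Round 4 — (iv), derive stock_low.
Closure: {address_valid, backorder, hazmat_flag, insured, labeled, manifest_closed, notify_customer, order_received, oversize_item, payment_cleared, pick_ticket, priority_ship, restock_request, route_local, split_shipment, stock_available, stock_low} — 17 facts.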